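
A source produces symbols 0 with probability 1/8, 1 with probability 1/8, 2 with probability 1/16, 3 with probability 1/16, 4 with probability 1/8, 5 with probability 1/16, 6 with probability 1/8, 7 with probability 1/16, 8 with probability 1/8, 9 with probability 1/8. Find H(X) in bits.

Each probability is a power of 1/2, so log₂(1/p) is an integer.
H = Σ p·log₂(1/p) = 1/8·3 + 1/8·3 + 1/16·4 + 1/16·4 + 1/8·3 + 1/16·4 + 1/8·3 + 1/16·4 + 1/8·3 + 1/8·3 = 3.25 bits.

3.25 bits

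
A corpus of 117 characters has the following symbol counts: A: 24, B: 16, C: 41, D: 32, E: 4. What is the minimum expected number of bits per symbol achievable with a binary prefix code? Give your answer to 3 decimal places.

2.171 bits/symbol

Probabilities are the counts divided by 117.
Repeatedly combine the two least-probable nodes; the expected code length is the sum of the merged weights.
merge 4/117 + 16/117 → 20/117
merge 20/117 + 8/39 → 44/117
merge 32/117 + 41/117 → 73/117
merge 44/117 + 73/117 → 1
L = 20/117 + 44/117 + 73/117 + 1 = 254/117 ≈ 2.171 bits/symbol.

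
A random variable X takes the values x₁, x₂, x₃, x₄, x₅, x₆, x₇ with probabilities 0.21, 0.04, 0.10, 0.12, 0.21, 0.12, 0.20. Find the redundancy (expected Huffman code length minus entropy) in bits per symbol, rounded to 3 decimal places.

0.058 bits

Entropy H = −Σ p log₂ p ≈ 2.6621 bits.
Huffman merges: 1/25+1/10→7/50; 3/25+3/25→6/25; 7/50+1/5→17/50; 21/100+21/100→21/50; 6/25+17/50→29/50; 21/50+29/50→1. L = 68/25 ≈ 2.7200.
L − H = 2.7200 − 2.6621 = 0.058 bits.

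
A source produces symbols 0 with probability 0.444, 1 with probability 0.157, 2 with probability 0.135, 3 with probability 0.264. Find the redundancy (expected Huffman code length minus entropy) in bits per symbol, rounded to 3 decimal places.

Entropy H = −Σ p log₂ p ≈ 1.8367 bits.
Huffman merges: 27/200+157/1000→73/250; 33/125+73/250→139/250; 111/250+139/250→1. L = 231/125 ≈ 1.8480.
L − H = 1.8480 − 1.8367 = 0.011 bits.

0.011 bits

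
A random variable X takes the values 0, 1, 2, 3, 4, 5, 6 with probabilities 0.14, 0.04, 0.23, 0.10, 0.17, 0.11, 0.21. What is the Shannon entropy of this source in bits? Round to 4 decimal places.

2.6604 bits

H = −Σ pᵢ log₂ pᵢ.
−0.14·log₂(0.14) = 0.3971
−0.04·log₂(0.04) = 0.1858
−0.23·log₂(0.23) = 0.4877
−0.10·log₂(0.10) = 0.3322
−0.17·log₂(0.17) = 0.4346
−0.11·log₂(0.11) = 0.3503
−0.21·log₂(0.21) = 0.4728
Sum ≈ 2.6604 → 2.6604 bits.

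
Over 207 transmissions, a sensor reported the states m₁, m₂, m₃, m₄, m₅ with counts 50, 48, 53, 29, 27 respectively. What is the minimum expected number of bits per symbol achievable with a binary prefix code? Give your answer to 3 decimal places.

Probabilities are the counts divided by 207.
Repeatedly combine the two least-probable nodes; the expected code length is the sum of the merged weights.
merge 3/23 + 29/207 → 56/207
merge 16/69 + 50/207 → 98/207
merge 53/207 + 56/207 → 109/207
merge 98/207 + 109/207 → 1
L = 56/207 + 98/207 + 109/207 + 1 = 470/207 ≈ 2.271 bits/symbol.

2.271 bits/symbol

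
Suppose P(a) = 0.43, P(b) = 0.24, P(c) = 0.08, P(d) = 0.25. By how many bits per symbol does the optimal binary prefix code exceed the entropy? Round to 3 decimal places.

Entropy H = −Σ p log₂ p ≈ 1.8092 bits.
Huffman merges: 2/25+6/25→8/25; 1/4+8/25→57/100; 43/100+57/100→1. L = 189/100 ≈ 1.8900.
L − H = 1.8900 − 1.8092 = 0.081 bits.

0.081 bits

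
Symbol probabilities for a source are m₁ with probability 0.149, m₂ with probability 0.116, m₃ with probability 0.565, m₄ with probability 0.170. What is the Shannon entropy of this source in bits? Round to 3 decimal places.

H = −Σ pᵢ log₂ pᵢ.
−0.149·log₂(0.149) = 0.4092
−0.116·log₂(0.116) = 0.3605
−0.565·log₂(0.565) = 0.4654
−0.170·log₂(0.170) = 0.4346
Sum ≈ 1.6697 → 1.670 bits.

1.670 bits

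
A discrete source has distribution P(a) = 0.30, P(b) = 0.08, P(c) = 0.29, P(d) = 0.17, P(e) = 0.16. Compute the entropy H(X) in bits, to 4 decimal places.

H = −Σ pᵢ log₂ pᵢ.
−0.30·log₂(0.30) = 0.5211
−0.08·log₂(0.08) = 0.2915
−0.29·log₂(0.29) = 0.5179
−0.17·log₂(0.17) = 0.4346
−0.16·log₂(0.16) = 0.4230
Sum ≈ 2.1881 → 2.1881 bits.

2.1881 bits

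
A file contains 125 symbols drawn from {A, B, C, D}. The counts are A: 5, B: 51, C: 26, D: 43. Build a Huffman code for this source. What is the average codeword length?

Probabilities are the counts divided by 125.
Repeatedly combine the two least-probable nodes; the expected code length is the sum of the merged weights.
merge 1/25 + 26/125 → 31/125
merge 31/125 + 43/125 → 74/125
merge 51/125 + 74/125 → 1
L = 31/125 + 74/125 + 1 = 46/25 = 1.84 bits/symbol.

1.84 bits/symbol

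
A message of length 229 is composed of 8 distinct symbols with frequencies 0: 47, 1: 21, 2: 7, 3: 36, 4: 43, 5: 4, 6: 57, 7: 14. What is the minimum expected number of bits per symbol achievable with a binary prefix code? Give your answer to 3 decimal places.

2.703 bits/symbol

Probabilities are the counts divided by 229.
Repeatedly combine the two least-probable nodes; the expected code length is the sum of the merged weights.
merge 4/229 + 7/229 → 11/229
merge 11/229 + 14/229 → 25/229
merge 21/229 + 25/229 → 46/229
merge 36/229 + 43/229 → 79/229
merge 46/229 + 47/229 → 93/229
merge 57/229 + 79/229 → 136/229
merge 93/229 + 136/229 → 1
L = 11/229 + 25/229 + 46/229 + 79/229 + 93/229 + 136/229 + 1 = 619/229 ≈ 2.703 bits/symbol.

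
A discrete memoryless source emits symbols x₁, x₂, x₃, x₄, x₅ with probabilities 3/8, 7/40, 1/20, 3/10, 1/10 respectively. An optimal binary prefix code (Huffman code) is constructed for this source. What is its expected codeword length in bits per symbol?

Repeatedly combine the two least-probable nodes; the expected code length is the sum of the merged weights.
merge 1/20 + 1/10 → 3/20
merge 3/20 + 7/40 → 13/40
merge 3/10 + 13/40 → 5/8
merge 3/8 + 5/8 → 1
L = 3/20 + 13/40 + 5/8 + 1 = 21/10 = 2.1 bits/symbol.

2.1 bits/symbol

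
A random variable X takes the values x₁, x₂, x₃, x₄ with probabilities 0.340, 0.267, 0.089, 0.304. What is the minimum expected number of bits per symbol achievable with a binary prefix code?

2 bits/symbol

Repeatedly combine the two least-probable nodes; the expected code length is the sum of the merged weights.
merge 89/1000 + 267/1000 → 89/250
merge 38/125 + 17/50 → 161/250
merge 89/250 + 161/250 → 1
L = 89/250 + 161/250 + 1 = 2 bits/symbol.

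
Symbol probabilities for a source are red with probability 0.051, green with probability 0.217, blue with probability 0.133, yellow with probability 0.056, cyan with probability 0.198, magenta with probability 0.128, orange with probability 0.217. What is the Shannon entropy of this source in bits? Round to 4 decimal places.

2.6378 bits

H = −Σ pᵢ log₂ pᵢ.
−0.051·log₂(0.051) = 0.2190
−0.217·log₂(0.217) = 0.4783
−0.133·log₂(0.133) = 0.3871
−0.056·log₂(0.056) = 0.2329
−0.198·log₂(0.198) = 0.4626
−0.128·log₂(0.128) = 0.3796
−0.217·log₂(0.217) = 0.4783
Sum ≈ 2.6378 → 2.6378 bits.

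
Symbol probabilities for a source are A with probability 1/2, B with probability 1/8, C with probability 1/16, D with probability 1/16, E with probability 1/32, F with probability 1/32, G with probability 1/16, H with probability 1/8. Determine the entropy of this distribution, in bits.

2.3125 bits

Each probability is a power of 1/2, so log₂(1/p) is an integer.
H = Σ p·log₂(1/p) = 1/2·1 + 1/8·3 + 1/16·4 + 1/16·4 + 1/32·5 + 1/32·5 + 1/16·4 + 1/8·3 = 2.3125 bits.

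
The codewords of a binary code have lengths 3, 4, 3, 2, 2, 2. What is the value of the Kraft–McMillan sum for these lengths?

With common denominator 2^4 = 16: Σ 2^(−ℓᵢ) = 2/16 + 1/16 + 2/16 + 4/16 + 4/16 + 4/16 = 17/16 = 1.0625.

1.0625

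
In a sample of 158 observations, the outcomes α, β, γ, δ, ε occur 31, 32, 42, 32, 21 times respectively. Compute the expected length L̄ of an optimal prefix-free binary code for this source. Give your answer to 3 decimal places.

Probabilities are the counts divided by 158.
Repeatedly combine the two least-probable nodes; the expected code length is the sum of the merged weights.
merge 21/158 + 31/158 → 26/79
merge 16/79 + 16/79 → 32/79
merge 21/79 + 26/79 → 47/79
merge 32/79 + 47/79 → 1
L = 26/79 + 32/79 + 47/79 + 1 = 184/79 ≈ 2.329 bits/symbol.

2.329 bits/symbol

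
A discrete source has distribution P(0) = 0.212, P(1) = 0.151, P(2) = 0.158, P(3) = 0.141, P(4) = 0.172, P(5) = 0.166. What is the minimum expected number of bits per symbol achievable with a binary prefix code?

Repeatedly combine the two least-probable nodes; the expected code length is the sum of the merged weights.
merge 141/1000 + 151/1000 → 73/250
merge 79/500 + 83/500 → 81/250
merge 43/250 + 53/250 → 48/125
merge 73/250 + 81/250 → 77/125
merge 48/125 + 77/125 → 1
L = 73/250 + 81/250 + 48/125 + 77/125 + 1 = 327/125 = 2.616 bits/symbol.

2.616 bits/symbol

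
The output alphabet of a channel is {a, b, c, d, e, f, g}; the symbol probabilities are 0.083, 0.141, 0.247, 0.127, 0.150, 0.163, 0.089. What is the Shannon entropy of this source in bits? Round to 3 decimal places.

2.721 bits

H = −Σ pᵢ log₂ pᵢ.
−0.083·log₂(0.083) = 0.2980
−0.141·log₂(0.141) = 0.3985
−0.247·log₂(0.247) = 0.4983
−0.127·log₂(0.127) = 0.3781
−0.150·log₂(0.150) = 0.4105
−0.163·log₂(0.163) = 0.4266
−0.089·log₂(0.089) = 0.3106
Sum ≈ 2.7207 → 2.721 bits.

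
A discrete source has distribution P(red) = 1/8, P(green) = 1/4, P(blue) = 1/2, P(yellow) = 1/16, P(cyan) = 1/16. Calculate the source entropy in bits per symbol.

1.875 bits

Each probability is a power of 1/2, so log₂(1/p) is an integer.
H = Σ p·log₂(1/p) = 1/8·3 + 1/4·2 + 1/2·1 + 1/16·4 + 1/16·4 = 1.875 bits.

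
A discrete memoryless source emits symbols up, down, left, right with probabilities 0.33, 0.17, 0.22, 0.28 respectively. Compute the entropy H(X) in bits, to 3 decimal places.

H = −Σ pᵢ log₂ pᵢ.
−0.33·log₂(0.33) = 0.5278
−0.17·log₂(0.17) = 0.4346
−0.22·log₂(0.22) = 0.4806
−0.28·log₂(0.28) = 0.5142
Sum ≈ 1.9572 → 1.957 bits.

1.957 bits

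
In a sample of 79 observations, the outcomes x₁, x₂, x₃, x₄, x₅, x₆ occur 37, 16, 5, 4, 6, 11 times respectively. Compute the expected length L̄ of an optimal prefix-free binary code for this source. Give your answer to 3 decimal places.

Probabilities are the counts divided by 79.
Repeatedly combine the two least-probable nodes; the expected code length is the sum of the merged weights.
merge 4/79 + 5/79 → 9/79
merge 6/79 + 9/79 → 15/79
merge 11/79 + 15/79 → 26/79
merge 16/79 + 26/79 → 42/79
merge 37/79 + 42/79 → 1
L = 9/79 + 15/79 + 26/79 + 42/79 + 1 = 171/79 ≈ 2.165 bits/symbol.

2.165 bits/symbol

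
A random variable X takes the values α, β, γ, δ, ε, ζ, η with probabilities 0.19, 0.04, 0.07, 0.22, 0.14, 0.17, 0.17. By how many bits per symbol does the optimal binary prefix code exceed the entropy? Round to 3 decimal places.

0.044 bits

Entropy H = −Σ p log₂ p ≈ 2.6564 bits.
Huffman merges: 1/25+7/100→11/100; 11/100+7/50→1/4; 17/100+17/100→17/50; 19/100+11/50→41/100; 1/4+17/50→59/100; 41/100+59/100→1. L = 27/10 ≈ 2.7000.
L − H = 2.7000 − 2.6564 = 0.044 bits.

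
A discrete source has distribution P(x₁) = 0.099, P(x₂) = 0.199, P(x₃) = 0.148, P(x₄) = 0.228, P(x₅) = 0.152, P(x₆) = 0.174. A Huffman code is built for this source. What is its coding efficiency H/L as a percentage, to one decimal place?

98.7%

Entropy H = −Σ p log₂ p ≈ 2.5401 bits.
Huffman merges: 99/1000+37/250→247/1000; 19/125+87/500→163/500; 199/1000+57/250→427/1000; 247/1000+163/500→573/1000; 427/1000+573/1000→1. L = 2573/1000 ≈ 2.5730.
Efficiency = H/L = 2.5401/2.5730 = 98.7%.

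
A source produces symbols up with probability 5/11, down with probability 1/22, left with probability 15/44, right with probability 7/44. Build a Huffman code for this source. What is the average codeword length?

1.75 bits/symbol

Repeatedly combine the two least-probable nodes; the expected code length is the sum of the merged weights.
merge 1/22 + 7/44 → 9/44
merge 9/44 + 15/44 → 6/11
merge 5/11 + 6/11 → 1
L = 9/44 + 6/11 + 1 = 7/4 = 1.75 bits/symbol.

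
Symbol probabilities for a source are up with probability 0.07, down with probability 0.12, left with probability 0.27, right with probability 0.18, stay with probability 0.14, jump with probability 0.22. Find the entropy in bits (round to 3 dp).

H = −Σ pᵢ log₂ pᵢ.
−0.07·log₂(0.07) = 0.2686
−0.12·log₂(0.12) = 0.3671
−0.27·log₂(0.27) = 0.5100
−0.18·log₂(0.18) = 0.4453
−0.14·log₂(0.14) = 0.3971
−0.22·log₂(0.22) = 0.4806
Sum ≈ 2.4686 → 2.469 bits.

2.469 bits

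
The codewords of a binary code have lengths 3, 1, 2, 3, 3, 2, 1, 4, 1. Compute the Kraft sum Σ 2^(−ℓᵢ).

2.4375

With common denominator 2^4 = 16: Σ 2^(−ℓᵢ) = 2/16 + 8/16 + 4/16 + 2/16 + 2/16 + 4/16 + 8/16 + 1/16 + 8/16 = 39/16 = 2.4375.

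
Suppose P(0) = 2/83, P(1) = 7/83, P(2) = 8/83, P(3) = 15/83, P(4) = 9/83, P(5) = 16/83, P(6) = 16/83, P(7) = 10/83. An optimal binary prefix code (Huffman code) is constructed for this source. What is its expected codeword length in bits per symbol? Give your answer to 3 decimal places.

Repeatedly combine the two least-probable nodes; the expected code length is the sum of the merged weights.
merge 2/83 + 7/83 → 9/83
merge 8/83 + 9/83 → 17/83
merge 9/83 + 10/83 → 19/83
merge 15/83 + 16/83 → 31/83
merge 16/83 + 17/83 → 33/83
merge 19/83 + 31/83 → 50/83
merge 33/83 + 50/83 → 1
L = 9/83 + 17/83 + 19/83 + 31/83 + 33/83 + 50/83 + 1 = 242/83 ≈ 2.916 bits/symbol.

2.916 bits/symbol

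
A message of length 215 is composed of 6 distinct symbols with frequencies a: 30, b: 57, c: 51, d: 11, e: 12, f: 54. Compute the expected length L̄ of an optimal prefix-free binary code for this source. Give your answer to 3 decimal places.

Probabilities are the counts divided by 215.
Repeatedly combine the two least-probable nodes; the expected code length is the sum of the merged weights.
merge 11/215 + 12/215 → 23/215
merge 23/215 + 6/43 → 53/215
merge 51/215 + 53/215 → 104/215
merge 54/215 + 57/215 → 111/215
merge 104/215 + 111/215 → 1
L = 23/215 + 53/215 + 104/215 + 111/215 + 1 = 506/215 ≈ 2.353 bits/symbol.

2.353 bits/symbol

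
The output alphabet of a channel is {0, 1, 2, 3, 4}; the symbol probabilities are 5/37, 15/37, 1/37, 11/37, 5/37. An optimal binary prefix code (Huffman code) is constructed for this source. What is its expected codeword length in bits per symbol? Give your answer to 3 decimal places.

Repeatedly combine the two least-probable nodes; the expected code length is the sum of the merged weights.
merge 1/37 + 5/37 → 6/37
merge 5/37 + 6/37 → 11/37
merge 11/37 + 11/37 → 22/37
merge 15/37 + 22/37 → 1
L = 6/37 + 11/37 + 22/37 + 1 = 76/37 ≈ 2.054 bits/symbol.

2.054 bits/symbol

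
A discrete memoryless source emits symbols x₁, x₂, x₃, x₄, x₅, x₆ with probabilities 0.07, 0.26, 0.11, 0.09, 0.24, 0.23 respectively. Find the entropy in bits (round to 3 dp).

2.419 bits

H = −Σ pᵢ log₂ pᵢ.
−0.07·log₂(0.07) = 0.2686
−0.26·log₂(0.26) = 0.5053
−0.11·log₂(0.11) = 0.3503
−0.09·log₂(0.09) = 0.3127
−0.24·log₂(0.24) = 0.4941
−0.23·log₂(0.23) = 0.4877
Sum ≈ 2.4186 → 2.419 bits.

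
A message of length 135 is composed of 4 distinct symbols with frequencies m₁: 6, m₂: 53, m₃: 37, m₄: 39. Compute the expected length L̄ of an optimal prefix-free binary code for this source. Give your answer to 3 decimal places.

Probabilities are the counts divided by 135.
Repeatedly combine the two least-probable nodes; the expected code length is the sum of the merged weights.
merge 2/45 + 37/135 → 43/135
merge 13/45 + 43/135 → 82/135
merge 53/135 + 82/135 → 1
L = 43/135 + 82/135 + 1 = 52/27 ≈ 1.926 bits/symbol.

1.926 bits/symbol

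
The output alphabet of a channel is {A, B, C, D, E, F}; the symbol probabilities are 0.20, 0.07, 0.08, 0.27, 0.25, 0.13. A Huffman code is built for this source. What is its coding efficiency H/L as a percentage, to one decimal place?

Entropy H = −Σ p log₂ p ≈ 2.4171 bits.
Huffman merges: 7/100+2/25→3/20; 13/100+3/20→7/25; 1/5+1/4→9/20; 27/100+7/25→11/20; 9/20+11/20→1. L = 243/100 ≈ 2.4300.
Efficiency = H/L = 2.4171/2.4300 = 99.5%.

99.5%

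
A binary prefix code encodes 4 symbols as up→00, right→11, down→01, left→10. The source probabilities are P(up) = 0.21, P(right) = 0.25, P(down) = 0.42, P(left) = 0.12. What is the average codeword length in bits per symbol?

2 bits/symbol

L̄ = Σ pᵢ·ℓᵢ = 0.21·2 + 0.25·2 + 0.42·2 + 0.12·2 = 2 bits/symbol.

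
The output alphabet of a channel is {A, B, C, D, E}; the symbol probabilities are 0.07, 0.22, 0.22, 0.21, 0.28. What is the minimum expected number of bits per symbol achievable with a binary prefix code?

Repeatedly combine the two least-probable nodes; the expected code length is the sum of the merged weights.
merge 7/100 + 21/100 → 7/25
merge 11/50 + 11/50 → 11/25
merge 7/25 + 7/25 → 14/25
merge 11/25 + 14/25 → 1
L = 7/25 + 11/25 + 14/25 + 1 = 57/25 = 2.28 bits/symbol.

2.28 bits/symbol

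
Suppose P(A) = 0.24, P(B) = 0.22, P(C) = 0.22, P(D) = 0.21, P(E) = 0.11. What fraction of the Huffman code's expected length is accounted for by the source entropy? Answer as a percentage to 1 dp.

Entropy H = −Σ p log₂ p ≈ 2.2784 bits.
Huffman merges: 11/100+21/100→8/25; 11/50+11/50→11/25; 6/25+8/25→14/25; 11/25+14/25→1. L = 58/25 ≈ 2.3200.
Efficiency = H/L = 2.2784/2.3200 = 98.2%.

98.2%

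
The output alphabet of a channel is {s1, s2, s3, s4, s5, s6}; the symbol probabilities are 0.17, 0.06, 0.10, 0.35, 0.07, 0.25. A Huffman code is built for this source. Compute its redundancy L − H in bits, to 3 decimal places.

Entropy H = −Σ p log₂ p ≈ 2.3090 bits.
Huffman merges: 3/50+7/100→13/100; 1/10+13/100→23/100; 17/100+23/100→2/5; 1/4+7/20→3/5; 2/5+3/5→1. L = 59/25 ≈ 2.3600.
L − H = 2.3600 − 2.3090 = 0.051 bits.

0.051 bits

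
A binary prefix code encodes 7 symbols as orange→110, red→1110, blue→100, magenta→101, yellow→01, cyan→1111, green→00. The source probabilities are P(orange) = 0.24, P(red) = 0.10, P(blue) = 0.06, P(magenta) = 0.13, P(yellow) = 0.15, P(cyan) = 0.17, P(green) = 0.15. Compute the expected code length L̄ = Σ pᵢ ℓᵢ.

L̄ = Σ pᵢ·ℓᵢ = 0.24·3 + 0.10·4 + 0.06·3 + 0.13·3 + 0.15·2 + 0.17·4 + 0.15·2 = 2.97 bits/symbol.

2.97 bits/symbol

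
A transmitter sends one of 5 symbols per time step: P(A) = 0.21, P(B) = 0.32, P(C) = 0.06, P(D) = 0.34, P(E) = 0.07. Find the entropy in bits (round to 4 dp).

H = −Σ pᵢ log₂ pᵢ.
−0.21·log₂(0.21) = 0.4728
−0.32·log₂(0.32) = 0.5260
−0.06·log₂(0.06) = 0.2435
−0.34·log₂(0.34) = 0.5292
−0.07·log₂(0.07) = 0.2686
Sum ≈ 2.0401 → 2.0401 bits.

2.0401 bits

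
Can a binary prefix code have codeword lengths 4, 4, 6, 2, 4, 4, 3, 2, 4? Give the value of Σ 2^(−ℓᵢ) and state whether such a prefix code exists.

0.953125; yes

With common denominator 2^6 = 64: Σ 2^(−ℓᵢ) = 4/64 + 4/64 + 1/64 + 16/64 + 4/64 + 4/64 + 8/64 + 16/64 + 4/64 = 61/64 = 0.953125.
Kraft's inequality requires Σ ≤ 1; here Σ = 0.953125 ≤ 1, so such a prefix code exists.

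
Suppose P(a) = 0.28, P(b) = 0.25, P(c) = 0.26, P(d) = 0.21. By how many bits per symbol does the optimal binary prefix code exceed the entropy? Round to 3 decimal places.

Entropy H = −Σ p log₂ p ≈ 1.9923 bits.
Huffman merges: 21/100+1/4→23/50; 13/50+7/25→27/50; 23/50+27/50→1. L = 2 ≈ 2.0000.
L − H = 2.0000 − 1.9923 = 0.008 bits.

0.008 bits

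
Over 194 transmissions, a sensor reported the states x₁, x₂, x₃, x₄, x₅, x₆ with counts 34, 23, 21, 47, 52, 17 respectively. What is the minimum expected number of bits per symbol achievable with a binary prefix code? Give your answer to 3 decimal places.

Probabilities are the counts divided by 194.
Repeatedly combine the two least-probable nodes; the expected code length is the sum of the merged weights.
merge 17/194 + 21/194 → 19/97
merge 23/194 + 17/97 → 57/194
merge 19/97 + 47/194 → 85/194
merge 26/97 + 57/194 → 109/194
merge 85/194 + 109/194 → 1
L = 19/97 + 57/194 + 85/194 + 109/194 + 1 = 483/194 ≈ 2.490 bits/symbol.

2.490 bits/symbol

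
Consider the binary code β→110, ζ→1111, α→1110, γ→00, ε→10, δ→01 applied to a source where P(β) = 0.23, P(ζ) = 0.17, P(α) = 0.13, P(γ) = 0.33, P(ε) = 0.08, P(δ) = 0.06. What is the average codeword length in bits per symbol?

2.83 bits/symbol

L̄ = Σ pᵢ·ℓᵢ = 0.23·3 + 0.17·4 + 0.13·4 + 0.33·2 + 0.08·2 + 0.06·2 = 2.83 bits/symbol.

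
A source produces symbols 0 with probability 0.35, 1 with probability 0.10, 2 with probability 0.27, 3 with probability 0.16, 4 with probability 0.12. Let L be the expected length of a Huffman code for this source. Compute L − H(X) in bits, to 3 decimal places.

Entropy H = −Σ p log₂ p ≈ 2.1624 bits.
Huffman merges: 1/10+3/25→11/50; 4/25+11/50→19/50; 27/100+7/20→31/50; 19/50+31/50→1. L = 111/50 ≈ 2.2200.
L − H = 2.2200 − 2.1624 = 0.058 bits.

0.058 bits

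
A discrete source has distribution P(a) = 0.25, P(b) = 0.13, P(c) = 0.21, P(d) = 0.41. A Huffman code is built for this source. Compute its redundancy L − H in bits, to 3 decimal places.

Entropy H = −Σ p log₂ p ≈ 1.8829 bits.
Huffman merges: 13/100+21/100→17/50; 1/4+17/50→59/100; 41/100+59/100→1. L = 193/100 ≈ 1.9300.
L − H = 1.9300 − 1.8829 = 0.047 bits.

0.047 bits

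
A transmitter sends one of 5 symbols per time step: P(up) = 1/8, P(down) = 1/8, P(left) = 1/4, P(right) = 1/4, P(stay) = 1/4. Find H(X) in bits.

2.25 bits

Each probability is a power of 1/2, so log₂(1/p) is an integer.
H = Σ p·log₂(1/p) = 1/8·3 + 1/8·3 + 1/4·2 + 1/4·2 + 1/4·2 = 2.25 bits.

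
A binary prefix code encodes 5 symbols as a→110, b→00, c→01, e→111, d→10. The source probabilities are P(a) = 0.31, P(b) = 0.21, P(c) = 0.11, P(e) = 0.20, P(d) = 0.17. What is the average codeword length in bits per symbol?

2.51 bits/symbol

L̄ = Σ pᵢ·ℓᵢ = 0.31·3 + 0.21·2 + 0.11·2 + 0.20·3 + 0.17·2 = 2.51 bits/symbol.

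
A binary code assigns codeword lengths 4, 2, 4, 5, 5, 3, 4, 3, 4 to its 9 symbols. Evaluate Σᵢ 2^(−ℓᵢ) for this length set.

With common denominator 2^5 = 32: Σ 2^(−ℓᵢ) = 2/32 + 8/32 + 2/32 + 1/32 + 1/32 + 4/32 + 2/32 + 4/32 + 2/32 = 26/32 = 0.8125.

0.8125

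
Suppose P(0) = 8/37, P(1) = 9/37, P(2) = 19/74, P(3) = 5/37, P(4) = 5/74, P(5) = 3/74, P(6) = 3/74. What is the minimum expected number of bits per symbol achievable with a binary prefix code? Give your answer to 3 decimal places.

2.514 bits/symbol

Repeatedly combine the two least-probable nodes; the expected code length is the sum of the merged weights.
merge 3/74 + 3/74 → 3/37
merge 5/74 + 3/37 → 11/74
merge 5/37 + 11/74 → 21/74
merge 8/37 + 9/37 → 17/37
merge 19/74 + 21/74 → 20/37
merge 17/37 + 20/37 → 1
L = 3/37 + 11/74 + 21/74 + 17/37 + 20/37 + 1 = 93/37 ≈ 2.514 bits/symbol.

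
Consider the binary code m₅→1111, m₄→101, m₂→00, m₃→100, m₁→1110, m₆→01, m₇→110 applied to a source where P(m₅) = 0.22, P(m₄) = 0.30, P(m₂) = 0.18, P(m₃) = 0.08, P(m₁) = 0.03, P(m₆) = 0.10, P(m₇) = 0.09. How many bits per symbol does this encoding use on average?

2.97 bits/symbol

L̄ = Σ pᵢ·ℓᵢ = 0.22·4 + 0.30·3 + 0.18·2 + 0.08·3 + 0.03·4 + 0.10·2 + 0.09·3 = 2.97 bits/symbol.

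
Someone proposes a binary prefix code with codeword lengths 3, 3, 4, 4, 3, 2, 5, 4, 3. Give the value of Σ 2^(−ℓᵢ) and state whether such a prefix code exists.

With common denominator 2^5 = 32: Σ 2^(−ℓᵢ) = 4/32 + 4/32 + 2/32 + 2/32 + 4/32 + 8/32 + 1/32 + 2/32 + 4/32 = 31/32 = 0.96875.
Kraft's inequality requires Σ ≤ 1; here Σ = 0.96875 ≤ 1, so such a prefix code exists.

0.96875; yes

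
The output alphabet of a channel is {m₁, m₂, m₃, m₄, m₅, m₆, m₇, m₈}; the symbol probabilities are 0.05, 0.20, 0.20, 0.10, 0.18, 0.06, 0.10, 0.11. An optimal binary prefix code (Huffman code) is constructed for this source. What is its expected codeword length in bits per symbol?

Repeatedly combine the two least-probable nodes; the expected code length is the sum of the merged weights.
merge 1/20 + 3/50 → 11/100
merge 1/10 + 1/10 → 1/5
merge 11/100 + 11/100 → 11/50
merge 9/50 + 1/5 → 19/50
merge 1/5 + 1/5 → 2/5
merge 11/50 + 19/50 → 3/5
merge 2/5 + 3/5 → 1
L = 11/100 + 1/5 + 11/50 + 19/50 + 2/5 + 3/5 + 1 = 291/100 = 2.91 bits/symbol.

2.91 bits/symbol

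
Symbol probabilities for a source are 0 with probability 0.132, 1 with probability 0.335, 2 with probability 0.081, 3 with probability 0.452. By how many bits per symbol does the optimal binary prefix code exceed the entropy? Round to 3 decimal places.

0.035 bits

Entropy H = −Σ p log₂ p ≈ 1.7257 bits.
Huffman merges: 81/1000+33/250→213/1000; 213/1000+67/200→137/250; 113/250+137/250→1. L = 1761/1000 ≈ 1.7610.
L − H = 1.7610 − 1.7257 = 0.035 bits.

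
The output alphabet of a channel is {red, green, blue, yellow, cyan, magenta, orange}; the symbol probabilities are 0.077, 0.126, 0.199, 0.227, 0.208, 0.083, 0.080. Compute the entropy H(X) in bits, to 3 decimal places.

2.671 bits

H = −Σ pᵢ log₂ pᵢ.
−0.077·log₂(0.077) = 0.2848
−0.126·log₂(0.126) = 0.3766
−0.199·log₂(0.199) = 0.4635
−0.227·log₂(0.227) = 0.4856
−0.208·log₂(0.208) = 0.4712
−0.083·log₂(0.083) = 0.2980
−0.080·log₂(0.080) = 0.2915
Sum ≈ 2.6712 → 2.671 bits.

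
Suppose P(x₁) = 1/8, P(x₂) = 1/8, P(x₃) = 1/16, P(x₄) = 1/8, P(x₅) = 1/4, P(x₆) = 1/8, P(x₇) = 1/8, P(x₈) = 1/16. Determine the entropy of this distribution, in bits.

Each probability is a power of 1/2, so log₂(1/p) is an integer.
H = Σ p·log₂(1/p) = 1/8·3 + 1/8·3 + 1/16·4 + 1/8·3 + 1/4·2 + 1/8·3 + 1/8·3 + 1/16·4 = 2.875 bits.

2.875 bits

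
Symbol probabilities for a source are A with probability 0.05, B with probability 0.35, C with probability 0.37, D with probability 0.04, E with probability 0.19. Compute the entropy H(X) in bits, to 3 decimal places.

H = −Σ pᵢ log₂ pᵢ.
−0.05·log₂(0.05) = 0.2161
−0.35·log₂(0.35) = 0.5301
−0.37·log₂(0.37) = 0.5307
−0.04·log₂(0.04) = 0.1858
−0.19·log₂(0.19) = 0.4552
Sum ≈ 1.9179 → 1.918 bits.

1.918 bits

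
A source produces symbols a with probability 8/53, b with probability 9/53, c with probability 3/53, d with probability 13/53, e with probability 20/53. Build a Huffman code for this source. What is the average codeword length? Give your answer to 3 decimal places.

2.208 bits/symbol

Repeatedly combine the two least-probable nodes; the expected code length is the sum of the merged weights.
merge 3/53 + 8/53 → 11/53
merge 9/53 + 11/53 → 20/53
merge 13/53 + 20/53 → 33/53
merge 20/53 + 33/53 → 1
L = 11/53 + 20/53 + 33/53 + 1 = 117/53 ≈ 2.208 bits/symbol.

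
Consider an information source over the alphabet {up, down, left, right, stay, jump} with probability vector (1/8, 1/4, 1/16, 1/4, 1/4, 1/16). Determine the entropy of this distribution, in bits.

2.375 bits

Each probability is a power of 1/2, so log₂(1/p) is an integer.
H = Σ p·log₂(1/p) = 1/8·3 + 1/4·2 + 1/16·4 + 1/4·2 + 1/4·2 + 1/16·4 = 2.375 bits.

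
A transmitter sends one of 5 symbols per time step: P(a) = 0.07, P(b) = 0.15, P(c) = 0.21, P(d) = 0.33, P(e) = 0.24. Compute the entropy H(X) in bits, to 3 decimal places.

H = −Σ pᵢ log₂ pᵢ.
−0.07·log₂(0.07) = 0.2686
−0.15·log₂(0.15) = 0.4105
−0.21·log₂(0.21) = 0.4728
−0.33·log₂(0.33) = 0.5278
−0.24·log₂(0.24) = 0.4941
Sum ≈ 2.1739 → 2.174 bits.

2.174 bits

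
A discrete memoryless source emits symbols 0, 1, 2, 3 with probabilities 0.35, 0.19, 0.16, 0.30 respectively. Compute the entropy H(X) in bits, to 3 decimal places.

1.929 bits

H = −Σ pᵢ log₂ pᵢ.
−0.35·log₂(0.35) = 0.5301
−0.19·log₂(0.19) = 0.4552
−0.16·log₂(0.16) = 0.4230
−0.30·log₂(0.30) = 0.5211
Sum ≈ 1.9294 → 1.929 bits.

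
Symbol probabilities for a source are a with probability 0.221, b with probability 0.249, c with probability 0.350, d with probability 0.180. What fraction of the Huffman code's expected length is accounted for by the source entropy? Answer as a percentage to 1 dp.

Entropy H = −Σ p log₂ p ≈ 1.9562 bits.
Huffman merges: 9/50+221/1000→401/1000; 249/1000+7/20→599/1000; 401/1000+599/1000→1. L = 2 ≈ 2.0000.
Efficiency = H/L = 1.9562/2.0000 = 97.8%.

97.8%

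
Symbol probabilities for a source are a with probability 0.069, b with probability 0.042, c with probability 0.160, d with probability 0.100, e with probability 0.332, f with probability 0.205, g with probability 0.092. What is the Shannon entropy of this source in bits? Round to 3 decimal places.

H = −Σ pᵢ log₂ pᵢ.
−0.069·log₂(0.069) = 0.2662
−0.042·log₂(0.042) = 0.1921
−0.160·log₂(0.160) = 0.4230
−0.100·log₂(0.100) = 0.3322
−0.332·log₂(0.332) = 0.5281
−0.205·log₂(0.205) = 0.4687
−0.092·log₂(0.092) = 0.3167
Sum ≈ 2.5270 → 2.527 bits.

2.527 bits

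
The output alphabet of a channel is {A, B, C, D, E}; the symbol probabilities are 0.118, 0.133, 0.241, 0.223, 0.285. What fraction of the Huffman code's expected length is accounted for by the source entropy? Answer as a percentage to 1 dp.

Entropy H = −Σ p log₂ p ≈ 2.2445 bits.
Huffman merges: 59/500+133/1000→251/1000; 223/1000+241/1000→58/125; 251/1000+57/200→67/125; 58/125+67/125→1. L = 2251/1000 ≈ 2.2510.
Efficiency = H/L = 2.2445/2.2510 = 99.7%.

99.7%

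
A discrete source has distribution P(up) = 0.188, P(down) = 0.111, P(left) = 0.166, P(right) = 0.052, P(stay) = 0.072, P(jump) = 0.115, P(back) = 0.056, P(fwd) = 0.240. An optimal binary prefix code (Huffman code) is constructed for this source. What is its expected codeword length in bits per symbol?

2.86 bits/symbol

Repeatedly combine the two least-probable nodes; the expected code length is the sum of the merged weights.
merge 13/250 + 7/125 → 27/250
merge 9/125 + 27/250 → 9/50
merge 111/1000 + 23/200 → 113/500
merge 83/500 + 9/50 → 173/500
merge 47/250 + 113/500 → 207/500
merge 6/25 + 173/500 → 293/500
merge 207/500 + 293/500 → 1
L = 27/250 + 9/50 + 113/500 + 173/500 + 207/500 + 293/500 + 1 = 143/50 = 2.86 bits/symbol.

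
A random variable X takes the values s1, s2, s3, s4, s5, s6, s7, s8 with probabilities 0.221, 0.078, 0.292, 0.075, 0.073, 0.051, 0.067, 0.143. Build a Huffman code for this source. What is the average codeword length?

2.753 bits/symbol

Repeatedly combine the two least-probable nodes; the expected code length is the sum of the merged weights.
merge 51/1000 + 67/1000 → 59/500
merge 73/1000 + 3/40 → 37/250
merge 39/500 + 59/500 → 49/250
merge 143/1000 + 37/250 → 291/1000
merge 49/250 + 221/1000 → 417/1000
merge 291/1000 + 73/250 → 583/1000
merge 417/1000 + 583/1000 → 1
L = 59/500 + 37/250 + 49/250 + 291/1000 + 417/1000 + 583/1000 + 1 = 2753/1000 = 2.753 bits/symbol.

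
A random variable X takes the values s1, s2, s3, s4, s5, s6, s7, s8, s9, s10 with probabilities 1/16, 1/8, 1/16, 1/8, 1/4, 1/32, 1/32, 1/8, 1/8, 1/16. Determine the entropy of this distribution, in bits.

3.0625 bits

Each probability is a power of 1/2, so log₂(1/p) is an integer.
H = Σ p·log₂(1/p) = 1/16·4 + 1/8·3 + 1/16·4 + 1/8·3 + 1/4·2 + 1/32·5 + 1/32·5 + 1/8·3 + 1/8·3 + 1/16·4 = 3.0625 bits.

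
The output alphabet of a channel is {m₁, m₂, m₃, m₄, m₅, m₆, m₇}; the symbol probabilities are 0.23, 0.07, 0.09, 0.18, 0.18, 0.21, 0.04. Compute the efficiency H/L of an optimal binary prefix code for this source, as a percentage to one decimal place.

Entropy H = −Σ p log₂ p ≈ 2.6181 bits.
Huffman merges: 1/25+7/100→11/100; 9/100+11/100→1/5; 9/50+9/50→9/25; 1/5+21/100→41/100; 23/100+9/25→59/100; 41/100+59/100→1. L = 267/100 ≈ 2.6700.
Efficiency = H/L = 2.6181/2.6700 = 98.1%.

98.1%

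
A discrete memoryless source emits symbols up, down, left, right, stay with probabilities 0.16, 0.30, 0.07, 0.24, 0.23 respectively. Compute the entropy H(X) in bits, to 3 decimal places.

H = −Σ pᵢ log₂ pᵢ.
−0.16·log₂(0.16) = 0.4230
−0.30·log₂(0.30) = 0.5211
−0.07·log₂(0.07) = 0.2686
−0.24·log₂(0.24) = 0.4941
−0.23·log₂(0.23) = 0.4877
Sum ≈ 2.1945 → 2.194 bits.

2.194 bits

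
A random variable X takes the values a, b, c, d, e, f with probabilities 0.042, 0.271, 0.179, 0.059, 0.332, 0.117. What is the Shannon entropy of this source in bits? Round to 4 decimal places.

2.2780 bits

H = −Σ pᵢ log₂ pᵢ.
−0.042·log₂(0.042) = 0.1921
−0.271·log₂(0.271) = 0.5105
−0.179·log₂(0.179) = 0.4443
−0.059·log₂(0.059) = 0.2409
−0.332·log₂(0.332) = 0.5281
−0.117·log₂(0.117) = 0.3622
Sum ≈ 2.2780 → 2.2780 bits.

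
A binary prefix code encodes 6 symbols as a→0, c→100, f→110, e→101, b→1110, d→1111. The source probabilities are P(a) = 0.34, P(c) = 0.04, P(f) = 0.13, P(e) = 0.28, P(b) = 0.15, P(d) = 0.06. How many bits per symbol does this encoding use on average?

2.53 bits/symbol

L̄ = Σ pᵢ·ℓᵢ = 0.34·1 + 0.04·3 + 0.13·3 + 0.28·3 + 0.15·4 + 0.06·4 = 2.53 bits/symbol.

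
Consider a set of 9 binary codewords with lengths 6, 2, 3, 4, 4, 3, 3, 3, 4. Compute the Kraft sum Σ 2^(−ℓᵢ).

With common denominator 2^6 = 64: Σ 2^(−ℓᵢ) = 1/64 + 16/64 + 8/64 + 4/64 + 4/64 + 8/64 + 8/64 + 8/64 + 4/64 = 61/64 = 0.953125.

0.953125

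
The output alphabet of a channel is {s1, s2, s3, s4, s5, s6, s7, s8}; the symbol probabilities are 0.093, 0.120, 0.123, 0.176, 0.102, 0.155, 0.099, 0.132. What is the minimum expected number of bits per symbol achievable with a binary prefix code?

3 bits/symbol

Repeatedly combine the two least-probable nodes; the expected code length is the sum of the merged weights.
merge 93/1000 + 99/1000 → 24/125
merge 51/500 + 3/25 → 111/500
merge 123/1000 + 33/250 → 51/200
merge 31/200 + 22/125 → 331/1000
merge 24/125 + 111/500 → 207/500
merge 51/200 + 331/1000 → 293/500
merge 207/500 + 293/500 → 1
L = 24/125 + 111/500 + 51/200 + 331/1000 + 207/500 + 293/500 + 1 = 3 bits/symbol.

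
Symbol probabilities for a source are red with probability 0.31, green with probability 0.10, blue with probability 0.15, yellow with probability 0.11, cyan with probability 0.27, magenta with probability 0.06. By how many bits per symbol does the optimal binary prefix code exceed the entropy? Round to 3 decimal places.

Entropy H = −Σ p log₂ p ≈ 2.3704 bits.
Huffman merges: 3/50+1/10→4/25; 11/100+3/20→13/50; 4/25+13/50→21/50; 27/100+31/100→29/50; 21/50+29/50→1. L = 121/50 ≈ 2.4200.
L − H = 2.4200 − 2.3704 = 0.050 bits.

0.050 bits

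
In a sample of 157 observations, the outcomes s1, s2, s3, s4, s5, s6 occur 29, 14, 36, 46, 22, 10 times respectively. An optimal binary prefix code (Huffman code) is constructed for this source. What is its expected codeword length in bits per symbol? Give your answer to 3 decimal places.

Probabilities are the counts divided by 157.
Repeatedly combine the two least-probable nodes; the expected code length is the sum of the merged weights.
merge 10/157 + 14/157 → 24/157
merge 22/157 + 24/157 → 46/157
merge 29/157 + 36/157 → 65/157
merge 46/157 + 46/157 → 92/157
merge 65/157 + 92/157 → 1
L = 24/157 + 46/157 + 65/157 + 92/157 + 1 = 384/157 ≈ 2.446 bits/symbol.

2.446 bits/symbol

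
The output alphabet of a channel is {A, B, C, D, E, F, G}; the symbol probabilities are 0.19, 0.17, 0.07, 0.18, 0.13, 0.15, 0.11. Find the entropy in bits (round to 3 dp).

2.747 bits

H = −Σ pᵢ log₂ pᵢ.
−0.19·log₂(0.19) = 0.4552
−0.17·log₂(0.17) = 0.4346
−0.07·log₂(0.07) = 0.2686
−0.18·log₂(0.18) = 0.4453
−0.13·log₂(0.13) = 0.3826
−0.15·log₂(0.15) = 0.4105
−0.11·log₂(0.11) = 0.3503
Sum ≈ 2.7472 → 2.747 bits.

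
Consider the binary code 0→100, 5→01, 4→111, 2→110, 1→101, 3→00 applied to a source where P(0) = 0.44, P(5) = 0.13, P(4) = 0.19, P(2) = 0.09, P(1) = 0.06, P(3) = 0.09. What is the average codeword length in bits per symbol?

L̄ = Σ pᵢ·ℓᵢ = 0.44·3 + 0.13·2 + 0.19·3 + 0.09·3 + 0.06·3 + 0.09·2 = 2.78 bits/symbol.

2.78 bits/symbol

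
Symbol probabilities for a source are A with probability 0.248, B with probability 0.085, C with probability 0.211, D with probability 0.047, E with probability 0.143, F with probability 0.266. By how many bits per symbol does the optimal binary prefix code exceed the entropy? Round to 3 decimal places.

0.015 bits

Entropy H = −Σ p log₂ p ≈ 2.3916 bits.
Huffman merges: 47/1000+17/200→33/250; 33/250+143/1000→11/40; 211/1000+31/125→459/1000; 133/500+11/40→541/1000; 459/1000+541/1000→1. L = 2407/1000 ≈ 2.4070.
L − H = 2.4070 − 2.3916 = 0.015 bits.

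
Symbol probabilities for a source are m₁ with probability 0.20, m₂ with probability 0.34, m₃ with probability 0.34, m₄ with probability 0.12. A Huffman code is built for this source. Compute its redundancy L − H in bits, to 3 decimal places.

Entropy H = −Σ p log₂ p ≈ 1.8898 bits.
Huffman merges: 3/25+1/5→8/25; 8/25+17/50→33/50; 17/50+33/50→1. L = 99/50 ≈ 1.9800.
L − H = 1.9800 − 1.8898 = 0.090 bits.

0.090 bits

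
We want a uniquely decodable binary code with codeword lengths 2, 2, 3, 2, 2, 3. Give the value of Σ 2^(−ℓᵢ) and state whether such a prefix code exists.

1.25; no

With common denominator 2^3 = 8: Σ 2^(−ℓᵢ) = 2/8 + 2/8 + 1/8 + 2/8 + 2/8 + 1/8 = 10/8 = 1.25.
Kraft's inequality requires Σ ≤ 1; here Σ = 1.25 > 1, so no such prefix code exists.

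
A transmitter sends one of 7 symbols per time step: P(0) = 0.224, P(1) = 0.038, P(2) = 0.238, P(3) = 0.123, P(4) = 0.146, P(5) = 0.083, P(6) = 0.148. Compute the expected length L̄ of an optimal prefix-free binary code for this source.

2.659 bits/symbol

Repeatedly combine the two least-probable nodes; the expected code length is the sum of the merged weights.
merge 19/500 + 83/1000 → 121/1000
merge 121/1000 + 123/1000 → 61/250
merge 73/500 + 37/250 → 147/500
merge 28/125 + 119/500 → 231/500
merge 61/250 + 147/500 → 269/500
merge 231/500 + 269/500 → 1
L = 121/1000 + 61/250 + 147/500 + 231/500 + 269/500 + 1 = 2659/1000 = 2.659 bits/symbol.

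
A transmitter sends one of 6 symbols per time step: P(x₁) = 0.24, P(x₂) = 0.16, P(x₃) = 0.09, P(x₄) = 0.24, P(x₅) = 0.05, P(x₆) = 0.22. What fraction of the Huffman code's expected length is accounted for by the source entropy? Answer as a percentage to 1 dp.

Entropy H = −Σ p log₂ p ≈ 2.4206 bits.
Huffman merges: 1/20+9/100→7/50; 7/50+4/25→3/10; 11/50+6/25→23/50; 6/25+3/10→27/50; 23/50+27/50→1. L = 61/25 ≈ 2.4400.
Efficiency = H/L = 2.4206/2.4400 = 99.2%.

99.2%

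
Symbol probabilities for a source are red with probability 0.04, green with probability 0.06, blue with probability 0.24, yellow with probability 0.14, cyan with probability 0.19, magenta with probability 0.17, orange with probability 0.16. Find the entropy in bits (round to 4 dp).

2.6334 bits

H = −Σ pᵢ log₂ pᵢ.
−0.04·log₂(0.04) = 0.1858
−0.06·log₂(0.06) = 0.2435
−0.24·log₂(0.24) = 0.4941
−0.14·log₂(0.14) = 0.3971
−0.19·log₂(0.19) = 0.4552
−0.17·log₂(0.17) = 0.4346
−0.16·log₂(0.16) = 0.4230
Sum ≈ 2.6334 → 2.6334 bits.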